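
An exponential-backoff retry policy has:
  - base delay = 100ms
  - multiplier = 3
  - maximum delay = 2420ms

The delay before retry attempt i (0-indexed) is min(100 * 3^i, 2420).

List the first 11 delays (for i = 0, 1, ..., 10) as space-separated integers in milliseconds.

Answer: 100 300 900 2420 2420 2420 2420 2420 2420 2420 2420

Derivation:
Computing each delay:
  i=0: min(100*3^0, 2420) = 100
  i=1: min(100*3^1, 2420) = 300
  i=2: min(100*3^2, 2420) = 900
  i=3: min(100*3^3, 2420) = 2420
  i=4: min(100*3^4, 2420) = 2420
  i=5: min(100*3^5, 2420) = 2420
  i=6: min(100*3^6, 2420) = 2420
  i=7: min(100*3^7, 2420) = 2420
  i=8: min(100*3^8, 2420) = 2420
  i=9: min(100*3^9, 2420) = 2420
  i=10: min(100*3^10, 2420) = 2420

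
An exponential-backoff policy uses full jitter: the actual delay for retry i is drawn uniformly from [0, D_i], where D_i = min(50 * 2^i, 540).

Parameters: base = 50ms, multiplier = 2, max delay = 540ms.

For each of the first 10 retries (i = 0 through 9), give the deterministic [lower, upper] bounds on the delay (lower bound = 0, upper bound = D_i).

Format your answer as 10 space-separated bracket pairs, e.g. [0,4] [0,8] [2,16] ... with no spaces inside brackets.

Answer: [0,50] [0,100] [0,200] [0,400] [0,540] [0,540] [0,540] [0,540] [0,540] [0,540]

Derivation:
Computing bounds per retry:
  i=0: D_i=min(50*2^0,540)=50, bounds=[0,50]
  i=1: D_i=min(50*2^1,540)=100, bounds=[0,100]
  i=2: D_i=min(50*2^2,540)=200, bounds=[0,200]
  i=3: D_i=min(50*2^3,540)=400, bounds=[0,400]
  i=4: D_i=min(50*2^4,540)=540, bounds=[0,540]
  i=5: D_i=min(50*2^5,540)=540, bounds=[0,540]
  i=6: D_i=min(50*2^6,540)=540, bounds=[0,540]
  i=7: D_i=min(50*2^7,540)=540, bounds=[0,540]
  i=8: D_i=min(50*2^8,540)=540, bounds=[0,540]
  i=9: D_i=min(50*2^9,540)=540, bounds=[0,540]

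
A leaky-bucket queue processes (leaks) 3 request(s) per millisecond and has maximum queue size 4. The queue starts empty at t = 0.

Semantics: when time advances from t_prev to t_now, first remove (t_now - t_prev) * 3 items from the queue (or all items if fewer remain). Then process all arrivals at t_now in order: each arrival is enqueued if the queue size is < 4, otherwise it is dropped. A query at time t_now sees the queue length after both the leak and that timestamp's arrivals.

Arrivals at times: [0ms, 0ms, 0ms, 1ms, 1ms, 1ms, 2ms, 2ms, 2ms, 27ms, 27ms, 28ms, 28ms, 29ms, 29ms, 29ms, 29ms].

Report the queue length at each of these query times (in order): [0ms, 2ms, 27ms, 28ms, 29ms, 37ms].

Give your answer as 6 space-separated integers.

Answer: 3 3 2 2 4 0

Derivation:
Queue lengths at query times:
  query t=0ms: backlog = 3
  query t=2ms: backlog = 3
  query t=27ms: backlog = 2
  query t=28ms: backlog = 2
  query t=29ms: backlog = 4
  query t=37ms: backlog = 0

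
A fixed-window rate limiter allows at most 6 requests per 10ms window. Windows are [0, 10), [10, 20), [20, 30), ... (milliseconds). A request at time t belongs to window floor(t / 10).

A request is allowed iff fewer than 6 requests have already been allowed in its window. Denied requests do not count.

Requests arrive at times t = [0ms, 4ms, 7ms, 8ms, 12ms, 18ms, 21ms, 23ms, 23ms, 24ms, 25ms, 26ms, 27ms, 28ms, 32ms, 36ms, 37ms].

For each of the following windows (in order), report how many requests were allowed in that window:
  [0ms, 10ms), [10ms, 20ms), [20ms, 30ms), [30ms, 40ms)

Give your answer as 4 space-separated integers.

Answer: 4 2 6 3

Derivation:
Processing requests:
  req#1 t=0ms (window 0): ALLOW
  req#2 t=4ms (window 0): ALLOW
  req#3 t=7ms (window 0): ALLOW
  req#4 t=8ms (window 0): ALLOW
  req#5 t=12ms (window 1): ALLOW
  req#6 t=18ms (window 1): ALLOW
  req#7 t=21ms (window 2): ALLOW
  req#8 t=23ms (window 2): ALLOW
  req#9 t=23ms (window 2): ALLOW
  req#10 t=24ms (window 2): ALLOW
  req#11 t=25ms (window 2): ALLOW
  req#12 t=26ms (window 2): ALLOW
  req#13 t=27ms (window 2): DENY
  req#14 t=28ms (window 2): DENY
  req#15 t=32ms (window 3): ALLOW
  req#16 t=36ms (window 3): ALLOW
  req#17 t=37ms (window 3): ALLOW

Allowed counts by window: 4 2 6 3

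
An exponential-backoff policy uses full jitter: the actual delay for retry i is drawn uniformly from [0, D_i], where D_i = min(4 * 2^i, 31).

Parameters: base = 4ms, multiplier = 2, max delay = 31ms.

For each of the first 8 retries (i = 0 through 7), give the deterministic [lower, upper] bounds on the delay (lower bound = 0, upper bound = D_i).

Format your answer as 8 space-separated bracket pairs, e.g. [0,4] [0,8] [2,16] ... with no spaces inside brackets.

Answer: [0,4] [0,8] [0,16] [0,31] [0,31] [0,31] [0,31] [0,31]

Derivation:
Computing bounds per retry:
  i=0: D_i=min(4*2^0,31)=4, bounds=[0,4]
  i=1: D_i=min(4*2^1,31)=8, bounds=[0,8]
  i=2: D_i=min(4*2^2,31)=16, bounds=[0,16]
  i=3: D_i=min(4*2^3,31)=31, bounds=[0,31]
  i=4: D_i=min(4*2^4,31)=31, bounds=[0,31]
  i=5: D_i=min(4*2^5,31)=31, bounds=[0,31]
  i=6: D_i=min(4*2^6,31)=31, bounds=[0,31]
  i=7: D_i=min(4*2^7,31)=31, bounds=[0,31]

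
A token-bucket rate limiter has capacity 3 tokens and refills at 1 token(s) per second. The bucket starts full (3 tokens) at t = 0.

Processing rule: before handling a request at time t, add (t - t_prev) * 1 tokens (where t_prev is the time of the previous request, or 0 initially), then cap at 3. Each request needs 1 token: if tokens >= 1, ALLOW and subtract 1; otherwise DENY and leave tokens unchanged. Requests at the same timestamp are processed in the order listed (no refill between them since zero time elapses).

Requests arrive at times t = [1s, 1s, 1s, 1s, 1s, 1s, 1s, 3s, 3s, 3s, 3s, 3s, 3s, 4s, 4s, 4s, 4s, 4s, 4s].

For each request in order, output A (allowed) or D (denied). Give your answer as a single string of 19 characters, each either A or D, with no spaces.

Answer: AAADDDDAADDDDADDDDD

Derivation:
Simulating step by step:
  req#1 t=1s: ALLOW
  req#2 t=1s: ALLOW
  req#3 t=1s: ALLOW
  req#4 t=1s: DENY
  req#5 t=1s: DENY
  req#6 t=1s: DENY
  req#7 t=1s: DENY
  req#8 t=3s: ALLOW
  req#9 t=3s: ALLOW
  req#10 t=3s: DENY
  req#11 t=3s: DENY
  req#12 t=3s: DENY
  req#13 t=3s: DENY
  req#14 t=4s: ALLOW
  req#15 t=4s: DENY
  req#16 t=4s: DENY
  req#17 t=4s: DENY
  req#18 t=4s: DENY
  req#19 t=4s: DENY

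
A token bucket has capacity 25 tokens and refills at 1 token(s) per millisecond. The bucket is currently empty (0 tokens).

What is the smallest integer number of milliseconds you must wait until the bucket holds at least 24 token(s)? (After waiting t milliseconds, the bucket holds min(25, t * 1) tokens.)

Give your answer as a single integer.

Answer: 24

Derivation:
Need t * 1 >= 24, so t >= 24/1.
Smallest integer t = ceil(24/1) = 24.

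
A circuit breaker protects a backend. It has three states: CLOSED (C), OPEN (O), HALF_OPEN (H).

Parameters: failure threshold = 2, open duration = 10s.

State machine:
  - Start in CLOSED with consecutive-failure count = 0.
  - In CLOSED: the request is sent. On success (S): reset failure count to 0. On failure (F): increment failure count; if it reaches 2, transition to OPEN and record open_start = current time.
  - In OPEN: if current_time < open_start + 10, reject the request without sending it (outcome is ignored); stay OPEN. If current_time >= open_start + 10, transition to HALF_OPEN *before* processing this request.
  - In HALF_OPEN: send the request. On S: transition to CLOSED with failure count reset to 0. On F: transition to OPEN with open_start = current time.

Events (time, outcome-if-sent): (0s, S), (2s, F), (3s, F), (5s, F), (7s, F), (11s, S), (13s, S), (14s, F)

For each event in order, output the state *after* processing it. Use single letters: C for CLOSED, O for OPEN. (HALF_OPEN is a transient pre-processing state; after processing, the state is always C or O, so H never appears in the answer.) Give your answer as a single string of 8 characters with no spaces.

Answer: CCOOOOCC

Derivation:
State after each event:
  event#1 t=0s outcome=S: state=CLOSED
  event#2 t=2s outcome=F: state=CLOSED
  event#3 t=3s outcome=F: state=OPEN
  event#4 t=5s outcome=F: state=OPEN
  event#5 t=7s outcome=F: state=OPEN
  event#6 t=11s outcome=S: state=OPEN
  event#7 t=13s outcome=S: state=CLOSED
  event#8 t=14s outcome=F: state=CLOSED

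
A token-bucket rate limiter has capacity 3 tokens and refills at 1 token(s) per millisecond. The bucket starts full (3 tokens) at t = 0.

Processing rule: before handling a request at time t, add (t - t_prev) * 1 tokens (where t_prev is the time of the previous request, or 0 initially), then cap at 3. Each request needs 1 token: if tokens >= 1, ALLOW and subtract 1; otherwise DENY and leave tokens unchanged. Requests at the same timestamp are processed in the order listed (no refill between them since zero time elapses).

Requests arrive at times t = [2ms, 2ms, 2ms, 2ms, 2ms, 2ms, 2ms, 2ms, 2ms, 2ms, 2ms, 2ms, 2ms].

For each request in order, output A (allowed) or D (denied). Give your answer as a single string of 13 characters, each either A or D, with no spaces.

Answer: AAADDDDDDDDDD

Derivation:
Simulating step by step:
  req#1 t=2ms: ALLOW
  req#2 t=2ms: ALLOW
  req#3 t=2ms: ALLOW
  req#4 t=2ms: DENY
  req#5 t=2ms: DENY
  req#6 t=2ms: DENY
  req#7 t=2ms: DENY
  req#8 t=2ms: DENY
  req#9 t=2ms: DENY
  req#10 t=2ms: DENY
  req#11 t=2ms: DENY
  req#12 t=2ms: DENY
  req#13 t=2ms: DENY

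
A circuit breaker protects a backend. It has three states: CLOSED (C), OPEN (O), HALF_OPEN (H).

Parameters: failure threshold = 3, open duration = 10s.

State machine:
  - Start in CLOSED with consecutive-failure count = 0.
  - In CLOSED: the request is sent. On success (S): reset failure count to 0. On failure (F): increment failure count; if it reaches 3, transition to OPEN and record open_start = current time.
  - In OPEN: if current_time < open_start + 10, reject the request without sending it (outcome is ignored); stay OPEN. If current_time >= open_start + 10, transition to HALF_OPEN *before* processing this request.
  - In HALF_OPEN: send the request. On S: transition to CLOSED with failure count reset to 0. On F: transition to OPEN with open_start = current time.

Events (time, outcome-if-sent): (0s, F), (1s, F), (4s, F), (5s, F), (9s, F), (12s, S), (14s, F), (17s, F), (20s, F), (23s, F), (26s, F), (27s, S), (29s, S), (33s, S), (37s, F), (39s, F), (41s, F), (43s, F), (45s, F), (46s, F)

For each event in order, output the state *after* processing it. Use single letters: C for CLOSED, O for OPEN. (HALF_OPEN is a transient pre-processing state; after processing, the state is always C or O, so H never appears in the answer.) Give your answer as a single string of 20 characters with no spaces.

State after each event:
  event#1 t=0s outcome=F: state=CLOSED
  event#2 t=1s outcome=F: state=CLOSED
  event#3 t=4s outcome=F: state=OPEN
  event#4 t=5s outcome=F: state=OPEN
  event#5 t=9s outcome=F: state=OPEN
  event#6 t=12s outcome=S: state=OPEN
  event#7 t=14s outcome=F: state=OPEN
  event#8 t=17s outcome=F: state=OPEN
  event#9 t=20s outcome=F: state=OPEN
  event#10 t=23s outcome=F: state=OPEN
  event#11 t=26s outcome=F: state=OPEN
  event#12 t=27s outcome=S: state=OPEN
  event#13 t=29s outcome=S: state=OPEN
  event#14 t=33s outcome=S: state=OPEN
  event#15 t=37s outcome=F: state=OPEN
  event#16 t=39s outcome=F: state=OPEN
  event#17 t=41s outcome=F: state=OPEN
  event#18 t=43s outcome=F: state=OPEN
  event#19 t=45s outcome=F: state=OPEN
  event#20 t=46s outcome=F: state=OPEN

Answer: CCOOOOOOOOOOOOOOOOOO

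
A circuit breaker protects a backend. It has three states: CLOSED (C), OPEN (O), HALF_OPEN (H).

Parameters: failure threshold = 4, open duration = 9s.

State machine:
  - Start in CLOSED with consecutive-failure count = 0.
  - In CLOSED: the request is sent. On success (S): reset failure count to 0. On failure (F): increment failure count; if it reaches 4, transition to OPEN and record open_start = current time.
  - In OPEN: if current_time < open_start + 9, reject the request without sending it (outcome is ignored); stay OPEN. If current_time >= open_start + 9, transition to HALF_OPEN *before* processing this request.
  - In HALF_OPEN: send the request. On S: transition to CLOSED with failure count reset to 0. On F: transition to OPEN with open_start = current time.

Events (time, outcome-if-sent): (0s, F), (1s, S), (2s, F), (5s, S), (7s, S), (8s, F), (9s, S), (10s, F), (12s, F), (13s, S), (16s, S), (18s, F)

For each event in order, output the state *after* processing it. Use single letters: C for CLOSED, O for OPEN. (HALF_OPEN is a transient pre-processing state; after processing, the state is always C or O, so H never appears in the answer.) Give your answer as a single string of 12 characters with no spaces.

Answer: CCCCCCCCCCCC

Derivation:
State after each event:
  event#1 t=0s outcome=F: state=CLOSED
  event#2 t=1s outcome=S: state=CLOSED
  event#3 t=2s outcome=F: state=CLOSED
  event#4 t=5s outcome=S: state=CLOSED
  event#5 t=7s outcome=S: state=CLOSED
  event#6 t=8s outcome=F: state=CLOSED
  event#7 t=9s outcome=S: state=CLOSED
  event#8 t=10s outcome=F: state=CLOSED
  event#9 t=12s outcome=F: state=CLOSED
  event#10 t=13s outcome=S: state=CLOSED
  event#11 t=16s outcome=S: state=CLOSED
  event#12 t=18s outcome=F: state=CLOSED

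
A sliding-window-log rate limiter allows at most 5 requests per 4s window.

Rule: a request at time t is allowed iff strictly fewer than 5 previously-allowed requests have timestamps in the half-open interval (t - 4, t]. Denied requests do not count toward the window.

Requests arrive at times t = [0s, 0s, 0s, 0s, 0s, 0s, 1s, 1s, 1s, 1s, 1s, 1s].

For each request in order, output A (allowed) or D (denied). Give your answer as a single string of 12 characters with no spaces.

Tracking allowed requests in the window:
  req#1 t=0s: ALLOW
  req#2 t=0s: ALLOW
  req#3 t=0s: ALLOW
  req#4 t=0s: ALLOW
  req#5 t=0s: ALLOW
  req#6 t=0s: DENY
  req#7 t=1s: DENY
  req#8 t=1s: DENY
  req#9 t=1s: DENY
  req#10 t=1s: DENY
  req#11 t=1s: DENY
  req#12 t=1s: DENY

Answer: AAAAADDDDDDD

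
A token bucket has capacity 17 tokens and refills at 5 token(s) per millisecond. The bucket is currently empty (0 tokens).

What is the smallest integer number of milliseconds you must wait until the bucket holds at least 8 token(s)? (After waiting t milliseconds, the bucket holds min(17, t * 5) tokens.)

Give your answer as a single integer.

Answer: 2

Derivation:
Need t * 5 >= 8, so t >= 8/5.
Smallest integer t = ceil(8/5) = 2.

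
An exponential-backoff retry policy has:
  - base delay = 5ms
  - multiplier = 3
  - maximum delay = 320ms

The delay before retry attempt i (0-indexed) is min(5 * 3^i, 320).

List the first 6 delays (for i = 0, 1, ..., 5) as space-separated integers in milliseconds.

Answer: 5 15 45 135 320 320

Derivation:
Computing each delay:
  i=0: min(5*3^0, 320) = 5
  i=1: min(5*3^1, 320) = 15
  i=2: min(5*3^2, 320) = 45
  i=3: min(5*3^3, 320) = 135
  i=4: min(5*3^4, 320) = 320
  i=5: min(5*3^5, 320) = 320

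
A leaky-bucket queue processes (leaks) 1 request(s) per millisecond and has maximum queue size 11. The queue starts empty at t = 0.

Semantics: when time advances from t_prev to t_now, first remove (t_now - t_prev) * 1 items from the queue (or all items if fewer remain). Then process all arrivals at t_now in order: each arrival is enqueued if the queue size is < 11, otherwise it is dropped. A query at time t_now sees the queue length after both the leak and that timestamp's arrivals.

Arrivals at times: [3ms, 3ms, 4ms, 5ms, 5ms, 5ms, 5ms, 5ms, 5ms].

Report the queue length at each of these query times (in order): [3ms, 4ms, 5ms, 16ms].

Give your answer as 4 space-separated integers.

Answer: 2 2 7 0

Derivation:
Queue lengths at query times:
  query t=3ms: backlog = 2
  query t=4ms: backlog = 2
  query t=5ms: backlog = 7
  query t=16ms: backlog = 0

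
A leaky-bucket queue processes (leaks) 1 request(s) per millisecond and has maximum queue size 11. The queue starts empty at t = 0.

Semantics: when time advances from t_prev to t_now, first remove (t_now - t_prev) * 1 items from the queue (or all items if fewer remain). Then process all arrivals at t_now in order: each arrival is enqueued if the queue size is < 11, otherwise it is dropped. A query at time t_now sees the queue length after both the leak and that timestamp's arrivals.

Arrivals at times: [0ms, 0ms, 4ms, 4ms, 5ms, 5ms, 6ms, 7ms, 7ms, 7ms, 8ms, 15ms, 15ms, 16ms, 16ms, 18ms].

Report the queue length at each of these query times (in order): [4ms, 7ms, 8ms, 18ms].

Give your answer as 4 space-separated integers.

Queue lengths at query times:
  query t=4ms: backlog = 2
  query t=7ms: backlog = 5
  query t=8ms: backlog = 5
  query t=18ms: backlog = 2

Answer: 2 5 5 2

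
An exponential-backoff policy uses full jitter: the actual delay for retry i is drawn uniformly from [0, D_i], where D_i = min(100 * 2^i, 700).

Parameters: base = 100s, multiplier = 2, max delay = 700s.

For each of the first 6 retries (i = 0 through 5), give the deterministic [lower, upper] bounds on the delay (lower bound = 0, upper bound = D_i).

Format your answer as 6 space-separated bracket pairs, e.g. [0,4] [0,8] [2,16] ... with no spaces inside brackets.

Computing bounds per retry:
  i=0: D_i=min(100*2^0,700)=100, bounds=[0,100]
  i=1: D_i=min(100*2^1,700)=200, bounds=[0,200]
  i=2: D_i=min(100*2^2,700)=400, bounds=[0,400]
  i=3: D_i=min(100*2^3,700)=700, bounds=[0,700]
  i=4: D_i=min(100*2^4,700)=700, bounds=[0,700]
  i=5: D_i=min(100*2^5,700)=700, bounds=[0,700]

Answer: [0,100] [0,200] [0,400] [0,700] [0,700] [0,700]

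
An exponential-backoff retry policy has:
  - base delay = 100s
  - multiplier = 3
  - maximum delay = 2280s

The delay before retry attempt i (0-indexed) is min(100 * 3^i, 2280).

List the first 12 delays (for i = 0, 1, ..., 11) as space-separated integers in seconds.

Answer: 100 300 900 2280 2280 2280 2280 2280 2280 2280 2280 2280

Derivation:
Computing each delay:
  i=0: min(100*3^0, 2280) = 100
  i=1: min(100*3^1, 2280) = 300
  i=2: min(100*3^2, 2280) = 900
  i=3: min(100*3^3, 2280) = 2280
  i=4: min(100*3^4, 2280) = 2280
  i=5: min(100*3^5, 2280) = 2280
  i=6: min(100*3^6, 2280) = 2280
  i=7: min(100*3^7, 2280) = 2280
  i=8: min(100*3^8, 2280) = 2280
  i=9: min(100*3^9, 2280) = 2280
  i=10: min(100*3^10, 2280) = 2280
  i=11: min(100*3^11, 2280) = 2280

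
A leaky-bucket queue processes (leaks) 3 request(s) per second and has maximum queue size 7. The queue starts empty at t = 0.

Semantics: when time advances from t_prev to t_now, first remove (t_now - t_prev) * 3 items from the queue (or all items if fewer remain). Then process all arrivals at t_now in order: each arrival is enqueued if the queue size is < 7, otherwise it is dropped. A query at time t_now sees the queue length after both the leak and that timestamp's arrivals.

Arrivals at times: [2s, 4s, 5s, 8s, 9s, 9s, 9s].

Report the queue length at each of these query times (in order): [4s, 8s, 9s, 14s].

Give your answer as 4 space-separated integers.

Answer: 1 1 3 0

Derivation:
Queue lengths at query times:
  query t=4s: backlog = 1
  query t=8s: backlog = 1
  query t=9s: backlog = 3
  query t=14s: backlog = 0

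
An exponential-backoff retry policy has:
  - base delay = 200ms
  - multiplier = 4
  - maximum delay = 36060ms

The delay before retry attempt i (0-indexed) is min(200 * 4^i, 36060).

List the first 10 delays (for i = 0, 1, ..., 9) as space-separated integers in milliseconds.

Answer: 200 800 3200 12800 36060 36060 36060 36060 36060 36060

Derivation:
Computing each delay:
  i=0: min(200*4^0, 36060) = 200
  i=1: min(200*4^1, 36060) = 800
  i=2: min(200*4^2, 36060) = 3200
  i=3: min(200*4^3, 36060) = 12800
  i=4: min(200*4^4, 36060) = 36060
  i=5: min(200*4^5, 36060) = 36060
  i=6: min(200*4^6, 36060) = 36060
  i=7: min(200*4^7, 36060) = 36060
  i=8: min(200*4^8, 36060) = 36060
  i=9: min(200*4^9, 36060) = 36060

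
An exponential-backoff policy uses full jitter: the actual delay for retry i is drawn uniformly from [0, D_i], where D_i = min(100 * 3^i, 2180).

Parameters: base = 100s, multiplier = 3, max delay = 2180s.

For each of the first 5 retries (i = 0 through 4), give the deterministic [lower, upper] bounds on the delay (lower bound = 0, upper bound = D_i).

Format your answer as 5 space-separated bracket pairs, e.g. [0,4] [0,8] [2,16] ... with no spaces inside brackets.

Computing bounds per retry:
  i=0: D_i=min(100*3^0,2180)=100, bounds=[0,100]
  i=1: D_i=min(100*3^1,2180)=300, bounds=[0,300]
  i=2: D_i=min(100*3^2,2180)=900, bounds=[0,900]
  i=3: D_i=min(100*3^3,2180)=2180, bounds=[0,2180]
  i=4: D_i=min(100*3^4,2180)=2180, bounds=[0,2180]

Answer: [0,100] [0,300] [0,900] [0,2180] [0,2180]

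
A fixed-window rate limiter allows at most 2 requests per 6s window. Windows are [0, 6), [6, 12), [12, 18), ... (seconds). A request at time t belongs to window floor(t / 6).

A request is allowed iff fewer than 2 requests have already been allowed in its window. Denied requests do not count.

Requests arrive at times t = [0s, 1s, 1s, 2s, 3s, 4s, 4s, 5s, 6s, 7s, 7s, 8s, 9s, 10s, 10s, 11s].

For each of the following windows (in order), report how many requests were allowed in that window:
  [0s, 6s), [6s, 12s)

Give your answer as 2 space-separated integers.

Answer: 2 2

Derivation:
Processing requests:
  req#1 t=0s (window 0): ALLOW
  req#2 t=1s (window 0): ALLOW
  req#3 t=1s (window 0): DENY
  req#4 t=2s (window 0): DENY
  req#5 t=3s (window 0): DENY
  req#6 t=4s (window 0): DENY
  req#7 t=4s (window 0): DENY
  req#8 t=5s (window 0): DENY
  req#9 t=6s (window 1): ALLOW
  req#10 t=7s (window 1): ALLOW
  req#11 t=7s (window 1): DENY
  req#12 t=8s (window 1): DENY
  req#13 t=9s (window 1): DENY
  req#14 t=10s (window 1): DENY
  req#15 t=10s (window 1): DENY
  req#16 t=11s (window 1): DENY

Allowed counts by window: 2 2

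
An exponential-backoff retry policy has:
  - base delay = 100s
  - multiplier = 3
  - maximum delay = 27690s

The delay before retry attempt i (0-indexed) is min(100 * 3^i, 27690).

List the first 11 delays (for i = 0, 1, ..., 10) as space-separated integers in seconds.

Answer: 100 300 900 2700 8100 24300 27690 27690 27690 27690 27690

Derivation:
Computing each delay:
  i=0: min(100*3^0, 27690) = 100
  i=1: min(100*3^1, 27690) = 300
  i=2: min(100*3^2, 27690) = 900
  i=3: min(100*3^3, 27690) = 2700
  i=4: min(100*3^4, 27690) = 8100
  i=5: min(100*3^5, 27690) = 24300
  i=6: min(100*3^6, 27690) = 27690
  i=7: min(100*3^7, 27690) = 27690
  i=8: min(100*3^8, 27690) = 27690
  i=9: min(100*3^9, 27690) = 27690
  i=10: min(100*3^10, 27690) = 27690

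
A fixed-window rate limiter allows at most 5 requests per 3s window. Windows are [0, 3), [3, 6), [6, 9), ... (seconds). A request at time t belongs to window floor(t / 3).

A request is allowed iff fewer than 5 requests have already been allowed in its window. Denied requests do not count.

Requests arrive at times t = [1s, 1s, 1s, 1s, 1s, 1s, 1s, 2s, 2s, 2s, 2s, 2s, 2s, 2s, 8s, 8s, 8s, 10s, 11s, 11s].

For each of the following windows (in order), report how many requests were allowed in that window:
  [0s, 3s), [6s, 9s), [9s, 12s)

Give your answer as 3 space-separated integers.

Processing requests:
  req#1 t=1s (window 0): ALLOW
  req#2 t=1s (window 0): ALLOW
  req#3 t=1s (window 0): ALLOW
  req#4 t=1s (window 0): ALLOW
  req#5 t=1s (window 0): ALLOW
  req#6 t=1s (window 0): DENY
  req#7 t=1s (window 0): DENY
  req#8 t=2s (window 0): DENY
  req#9 t=2s (window 0): DENY
  req#10 t=2s (window 0): DENY
  req#11 t=2s (window 0): DENY
  req#12 t=2s (window 0): DENY
  req#13 t=2s (window 0): DENY
  req#14 t=2s (window 0): DENY
  req#15 t=8s (window 2): ALLOW
  req#16 t=8s (window 2): ALLOW
  req#17 t=8s (window 2): ALLOW
  req#18 t=10s (window 3): ALLOW
  req#19 t=11s (window 3): ALLOW
  req#20 t=11s (window 3): ALLOW

Allowed counts by window: 5 3 3

Answer: 5 3 3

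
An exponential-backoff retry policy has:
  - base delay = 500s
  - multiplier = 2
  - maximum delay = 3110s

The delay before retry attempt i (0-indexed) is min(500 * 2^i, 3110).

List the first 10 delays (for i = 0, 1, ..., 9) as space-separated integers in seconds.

Answer: 500 1000 2000 3110 3110 3110 3110 3110 3110 3110

Derivation:
Computing each delay:
  i=0: min(500*2^0, 3110) = 500
  i=1: min(500*2^1, 3110) = 1000
  i=2: min(500*2^2, 3110) = 2000
  i=3: min(500*2^3, 3110) = 3110
  i=4: min(500*2^4, 3110) = 3110
  i=5: min(500*2^5, 3110) = 3110
  i=6: min(500*2^6, 3110) = 3110
  i=7: min(500*2^7, 3110) = 3110
  i=8: min(500*2^8, 3110) = 3110
  i=9: min(500*2^9, 3110) = 3110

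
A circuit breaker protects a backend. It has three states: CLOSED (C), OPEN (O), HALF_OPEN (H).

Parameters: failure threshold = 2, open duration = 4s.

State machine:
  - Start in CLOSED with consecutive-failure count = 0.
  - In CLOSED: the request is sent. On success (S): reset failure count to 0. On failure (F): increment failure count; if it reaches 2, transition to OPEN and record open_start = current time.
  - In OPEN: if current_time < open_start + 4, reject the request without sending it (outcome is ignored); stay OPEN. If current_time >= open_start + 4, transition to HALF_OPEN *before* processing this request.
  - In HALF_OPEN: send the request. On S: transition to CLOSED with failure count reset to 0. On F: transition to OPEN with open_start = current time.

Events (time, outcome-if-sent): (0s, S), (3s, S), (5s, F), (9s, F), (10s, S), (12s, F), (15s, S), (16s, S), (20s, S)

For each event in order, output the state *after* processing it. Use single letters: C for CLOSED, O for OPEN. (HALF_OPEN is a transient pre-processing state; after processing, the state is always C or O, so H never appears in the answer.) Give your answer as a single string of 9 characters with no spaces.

State after each event:
  event#1 t=0s outcome=S: state=CLOSED
  event#2 t=3s outcome=S: state=CLOSED
  event#3 t=5s outcome=F: state=CLOSED
  event#4 t=9s outcome=F: state=OPEN
  event#5 t=10s outcome=S: state=OPEN
  event#6 t=12s outcome=F: state=OPEN
  event#7 t=15s outcome=S: state=CLOSED
  event#8 t=16s outcome=S: state=CLOSED
  event#9 t=20s outcome=S: state=CLOSED

Answer: CCCOOOCCC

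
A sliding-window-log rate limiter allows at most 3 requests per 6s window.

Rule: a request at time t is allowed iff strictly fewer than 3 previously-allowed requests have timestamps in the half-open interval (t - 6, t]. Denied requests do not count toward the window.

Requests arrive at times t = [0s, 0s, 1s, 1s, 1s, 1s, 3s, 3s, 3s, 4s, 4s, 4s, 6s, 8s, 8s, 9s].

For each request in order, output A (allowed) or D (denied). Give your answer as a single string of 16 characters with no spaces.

Answer: AAADDDDDDDDDAAAD

Derivation:
Tracking allowed requests in the window:
  req#1 t=0s: ALLOW
  req#2 t=0s: ALLOW
  req#3 t=1s: ALLOW
  req#4 t=1s: DENY
  req#5 t=1s: DENY
  req#6 t=1s: DENY
  req#7 t=3s: DENY
  req#8 t=3s: DENY
  req#9 t=3s: DENY
  req#10 t=4s: DENY
  req#11 t=4s: DENY
  req#12 t=4s: DENY
  req#13 t=6s: ALLOW
  req#14 t=8s: ALLOW
  req#15 t=8s: ALLOW
  req#16 t=9s: DENY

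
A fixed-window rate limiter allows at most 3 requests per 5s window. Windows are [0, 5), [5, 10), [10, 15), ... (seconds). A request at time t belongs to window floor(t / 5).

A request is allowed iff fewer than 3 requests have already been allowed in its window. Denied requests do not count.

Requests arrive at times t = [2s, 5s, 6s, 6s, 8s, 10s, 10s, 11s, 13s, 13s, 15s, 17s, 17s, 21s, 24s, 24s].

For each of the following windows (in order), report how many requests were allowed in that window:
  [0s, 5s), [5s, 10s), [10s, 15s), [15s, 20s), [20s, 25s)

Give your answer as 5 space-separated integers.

Processing requests:
  req#1 t=2s (window 0): ALLOW
  req#2 t=5s (window 1): ALLOW
  req#3 t=6s (window 1): ALLOW
  req#4 t=6s (window 1): ALLOW
  req#5 t=8s (window 1): DENY
  req#6 t=10s (window 2): ALLOW
  req#7 t=10s (window 2): ALLOW
  req#8 t=11s (window 2): ALLOW
  req#9 t=13s (window 2): DENY
  req#10 t=13s (window 2): DENY
  req#11 t=15s (window 3): ALLOW
  req#12 t=17s (window 3): ALLOW
  req#13 t=17s (window 3): ALLOW
  req#14 t=21s (window 4): ALLOW
  req#15 t=24s (window 4): ALLOW
  req#16 t=24s (window 4): ALLOW

Allowed counts by window: 1 3 3 3 3

Answer: 1 3 3 3 3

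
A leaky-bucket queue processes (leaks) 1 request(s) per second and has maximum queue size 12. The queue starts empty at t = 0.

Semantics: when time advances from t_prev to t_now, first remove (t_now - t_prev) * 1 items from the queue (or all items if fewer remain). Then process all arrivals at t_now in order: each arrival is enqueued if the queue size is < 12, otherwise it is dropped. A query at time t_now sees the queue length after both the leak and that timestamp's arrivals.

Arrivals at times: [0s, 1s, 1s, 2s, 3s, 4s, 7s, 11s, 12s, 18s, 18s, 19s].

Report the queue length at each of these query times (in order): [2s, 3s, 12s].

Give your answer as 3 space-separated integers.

Answer: 2 2 1

Derivation:
Queue lengths at query times:
  query t=2s: backlog = 2
  query t=3s: backlog = 2
  query t=12s: backlog = 1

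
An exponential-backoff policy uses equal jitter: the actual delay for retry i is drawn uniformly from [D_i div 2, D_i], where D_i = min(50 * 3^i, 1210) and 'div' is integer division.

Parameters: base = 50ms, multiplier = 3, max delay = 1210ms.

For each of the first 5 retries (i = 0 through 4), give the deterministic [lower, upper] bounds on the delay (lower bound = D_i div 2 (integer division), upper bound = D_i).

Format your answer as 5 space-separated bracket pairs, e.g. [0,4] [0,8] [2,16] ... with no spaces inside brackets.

Computing bounds per retry:
  i=0: D_i=min(50*3^0,1210)=50, bounds=[25,50]
  i=1: D_i=min(50*3^1,1210)=150, bounds=[75,150]
  i=2: D_i=min(50*3^2,1210)=450, bounds=[225,450]
  i=3: D_i=min(50*3^3,1210)=1210, bounds=[605,1210]
  i=4: D_i=min(50*3^4,1210)=1210, bounds=[605,1210]

Answer: [25,50] [75,150] [225,450] [605,1210] [605,1210]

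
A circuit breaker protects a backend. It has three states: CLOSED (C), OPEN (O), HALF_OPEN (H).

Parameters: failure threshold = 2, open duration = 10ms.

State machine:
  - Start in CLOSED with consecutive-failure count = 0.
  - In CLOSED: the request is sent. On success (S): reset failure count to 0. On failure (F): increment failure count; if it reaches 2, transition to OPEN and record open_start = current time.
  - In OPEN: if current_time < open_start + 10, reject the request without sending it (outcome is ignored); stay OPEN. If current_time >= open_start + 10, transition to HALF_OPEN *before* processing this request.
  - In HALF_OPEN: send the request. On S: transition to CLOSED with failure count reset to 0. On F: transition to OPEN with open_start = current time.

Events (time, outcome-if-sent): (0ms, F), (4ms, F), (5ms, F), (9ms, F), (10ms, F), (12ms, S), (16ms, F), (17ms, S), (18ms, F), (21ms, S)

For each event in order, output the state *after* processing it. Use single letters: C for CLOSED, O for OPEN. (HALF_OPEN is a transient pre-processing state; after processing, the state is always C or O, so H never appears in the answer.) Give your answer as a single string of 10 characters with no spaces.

State after each event:
  event#1 t=0ms outcome=F: state=CLOSED
  event#2 t=4ms outcome=F: state=OPEN
  event#3 t=5ms outcome=F: state=OPEN
  event#4 t=9ms outcome=F: state=OPEN
  event#5 t=10ms outcome=F: state=OPEN
  event#6 t=12ms outcome=S: state=OPEN
  event#7 t=16ms outcome=F: state=OPEN
  event#8 t=17ms outcome=S: state=OPEN
  event#9 t=18ms outcome=F: state=OPEN
  event#10 t=21ms outcome=S: state=OPEN

Answer: COOOOOOOOO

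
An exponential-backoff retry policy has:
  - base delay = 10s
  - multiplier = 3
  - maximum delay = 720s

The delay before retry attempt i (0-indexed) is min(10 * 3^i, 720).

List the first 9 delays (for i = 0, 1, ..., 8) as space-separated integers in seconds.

Computing each delay:
  i=0: min(10*3^0, 720) = 10
  i=1: min(10*3^1, 720) = 30
  i=2: min(10*3^2, 720) = 90
  i=3: min(10*3^3, 720) = 270
  i=4: min(10*3^4, 720) = 720
  i=5: min(10*3^5, 720) = 720
  i=6: min(10*3^6, 720) = 720
  i=7: min(10*3^7, 720) = 720
  i=8: min(10*3^8, 720) = 720

Answer: 10 30 90 270 720 720 720 720 720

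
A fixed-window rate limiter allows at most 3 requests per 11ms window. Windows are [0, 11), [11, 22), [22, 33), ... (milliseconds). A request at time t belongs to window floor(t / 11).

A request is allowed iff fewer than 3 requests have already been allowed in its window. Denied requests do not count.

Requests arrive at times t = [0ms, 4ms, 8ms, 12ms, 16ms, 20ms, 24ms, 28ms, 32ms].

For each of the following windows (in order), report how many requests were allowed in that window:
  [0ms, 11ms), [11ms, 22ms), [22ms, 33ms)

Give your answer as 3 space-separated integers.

Processing requests:
  req#1 t=0ms (window 0): ALLOW
  req#2 t=4ms (window 0): ALLOW
  req#3 t=8ms (window 0): ALLOW
  req#4 t=12ms (window 1): ALLOW
  req#5 t=16ms (window 1): ALLOW
  req#6 t=20ms (window 1): ALLOW
  req#7 t=24ms (window 2): ALLOW
  req#8 t=28ms (window 2): ALLOW
  req#9 t=32ms (window 2): ALLOW

Allowed counts by window: 3 3 3

Answer: 3 3 3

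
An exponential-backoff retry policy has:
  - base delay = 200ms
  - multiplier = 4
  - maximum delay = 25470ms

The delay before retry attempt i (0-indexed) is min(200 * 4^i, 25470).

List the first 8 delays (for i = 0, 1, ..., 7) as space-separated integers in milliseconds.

Answer: 200 800 3200 12800 25470 25470 25470 25470

Derivation:
Computing each delay:
  i=0: min(200*4^0, 25470) = 200
  i=1: min(200*4^1, 25470) = 800
  i=2: min(200*4^2, 25470) = 3200
  i=3: min(200*4^3, 25470) = 12800
  i=4: min(200*4^4, 25470) = 25470
  i=5: min(200*4^5, 25470) = 25470
  i=6: min(200*4^6, 25470) = 25470
  i=7: min(200*4^7, 25470) = 25470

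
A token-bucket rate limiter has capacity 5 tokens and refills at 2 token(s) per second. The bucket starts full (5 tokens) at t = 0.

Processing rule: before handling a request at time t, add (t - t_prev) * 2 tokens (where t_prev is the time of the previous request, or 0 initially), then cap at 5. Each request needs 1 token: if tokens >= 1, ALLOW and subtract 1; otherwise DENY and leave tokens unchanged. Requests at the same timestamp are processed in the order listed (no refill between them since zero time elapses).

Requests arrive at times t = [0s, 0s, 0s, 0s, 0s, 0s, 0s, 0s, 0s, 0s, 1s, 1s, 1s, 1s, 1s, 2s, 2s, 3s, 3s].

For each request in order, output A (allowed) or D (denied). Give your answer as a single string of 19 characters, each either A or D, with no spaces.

Answer: AAAAADDDDDAADDDAAAA

Derivation:
Simulating step by step:
  req#1 t=0s: ALLOW
  req#2 t=0s: ALLOW
  req#3 t=0s: ALLOW
  req#4 t=0s: ALLOW
  req#5 t=0s: ALLOW
  req#6 t=0s: DENY
  req#7 t=0s: DENY
  req#8 t=0s: DENY
  req#9 t=0s: DENY
  req#10 t=0s: DENY
  req#11 t=1s: ALLOW
  req#12 t=1s: ALLOW
  req#13 t=1s: DENY
  req#14 t=1s: DENY
  req#15 t=1s: DENY
  req#16 t=2s: ALLOW
  req#17 t=2s: ALLOW
  req#18 t=3s: ALLOW
  req#19 t=3s: ALLOW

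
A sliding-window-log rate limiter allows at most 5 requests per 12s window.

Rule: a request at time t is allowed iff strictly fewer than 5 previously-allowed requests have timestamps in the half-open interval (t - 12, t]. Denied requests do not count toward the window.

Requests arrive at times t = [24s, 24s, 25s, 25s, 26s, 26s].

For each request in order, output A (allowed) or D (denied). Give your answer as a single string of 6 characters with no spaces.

Answer: AAAAAD

Derivation:
Tracking allowed requests in the window:
  req#1 t=24s: ALLOW
  req#2 t=24s: ALLOW
  req#3 t=25s: ALLOW
  req#4 t=25s: ALLOW
  req#5 t=26s: ALLOW
  req#6 t=26s: DENY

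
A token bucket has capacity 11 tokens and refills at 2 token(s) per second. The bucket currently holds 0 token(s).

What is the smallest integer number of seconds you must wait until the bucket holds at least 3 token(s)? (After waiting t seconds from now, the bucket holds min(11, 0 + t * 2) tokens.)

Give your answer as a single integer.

Answer: 2

Derivation:
Need 0 + t * 2 >= 3, so t >= 3/2.
Smallest integer t = ceil(3/2) = 2.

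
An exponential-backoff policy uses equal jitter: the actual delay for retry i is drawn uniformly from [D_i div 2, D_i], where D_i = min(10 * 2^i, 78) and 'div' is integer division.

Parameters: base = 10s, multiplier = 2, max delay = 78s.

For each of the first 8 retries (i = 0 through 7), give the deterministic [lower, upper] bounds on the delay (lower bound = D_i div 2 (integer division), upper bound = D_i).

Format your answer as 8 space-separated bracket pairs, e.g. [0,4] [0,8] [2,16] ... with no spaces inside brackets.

Computing bounds per retry:
  i=0: D_i=min(10*2^0,78)=10, bounds=[5,10]
  i=1: D_i=min(10*2^1,78)=20, bounds=[10,20]
  i=2: D_i=min(10*2^2,78)=40, bounds=[20,40]
  i=3: D_i=min(10*2^3,78)=78, bounds=[39,78]
  i=4: D_i=min(10*2^4,78)=78, bounds=[39,78]
  i=5: D_i=min(10*2^5,78)=78, bounds=[39,78]
  i=6: D_i=min(10*2^6,78)=78, bounds=[39,78]
  i=7: D_i=min(10*2^7,78)=78, bounds=[39,78]

Answer: [5,10] [10,20] [20,40] [39,78] [39,78] [39,78] [39,78] [39,78]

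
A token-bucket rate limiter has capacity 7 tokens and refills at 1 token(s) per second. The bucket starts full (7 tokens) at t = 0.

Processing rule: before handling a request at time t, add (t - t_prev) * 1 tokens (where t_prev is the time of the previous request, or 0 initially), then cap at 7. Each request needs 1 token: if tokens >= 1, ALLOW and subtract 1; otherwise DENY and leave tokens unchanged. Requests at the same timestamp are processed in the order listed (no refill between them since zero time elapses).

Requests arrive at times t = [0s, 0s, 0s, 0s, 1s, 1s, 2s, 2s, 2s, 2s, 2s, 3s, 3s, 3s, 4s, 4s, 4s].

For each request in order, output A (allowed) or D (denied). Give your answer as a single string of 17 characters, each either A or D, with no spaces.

Simulating step by step:
  req#1 t=0s: ALLOW
  req#2 t=0s: ALLOW
  req#3 t=0s: ALLOW
  req#4 t=0s: ALLOW
  req#5 t=1s: ALLOW
  req#6 t=1s: ALLOW
  req#7 t=2s: ALLOW
  req#8 t=2s: ALLOW
  req#9 t=2s: ALLOW
  req#10 t=2s: DENY
  req#11 t=2s: DENY
  req#12 t=3s: ALLOW
  req#13 t=3s: DENY
  req#14 t=3s: DENY
  req#15 t=4s: ALLOW
  req#16 t=4s: DENY
  req#17 t=4s: DENY

Answer: AAAAAAAAADDADDADD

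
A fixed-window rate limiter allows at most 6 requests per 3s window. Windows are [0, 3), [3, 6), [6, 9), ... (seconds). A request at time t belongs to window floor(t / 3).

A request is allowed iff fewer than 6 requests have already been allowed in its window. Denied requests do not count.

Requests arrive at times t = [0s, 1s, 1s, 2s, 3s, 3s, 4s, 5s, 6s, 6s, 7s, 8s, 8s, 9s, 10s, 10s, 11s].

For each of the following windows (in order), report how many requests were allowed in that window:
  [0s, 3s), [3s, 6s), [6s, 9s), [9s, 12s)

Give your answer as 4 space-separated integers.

Answer: 4 4 5 4

Derivation:
Processing requests:
  req#1 t=0s (window 0): ALLOW
  req#2 t=1s (window 0): ALLOW
  req#3 t=1s (window 0): ALLOW
  req#4 t=2s (window 0): ALLOW
  req#5 t=3s (window 1): ALLOW
  req#6 t=3s (window 1): ALLOW
  req#7 t=4s (window 1): ALLOW
  req#8 t=5s (window 1): ALLOW
  req#9 t=6s (window 2): ALLOW
  req#10 t=6s (window 2): ALLOW
  req#11 t=7s (window 2): ALLOW
  req#12 t=8s (window 2): ALLOW
  req#13 t=8s (window 2): ALLOW
  req#14 t=9s (window 3): ALLOW
  req#15 t=10s (window 3): ALLOW
  req#16 t=10s (window 3): ALLOW
  req#17 t=11s (window 3): ALLOW

Allowed counts by window: 4 4 5 4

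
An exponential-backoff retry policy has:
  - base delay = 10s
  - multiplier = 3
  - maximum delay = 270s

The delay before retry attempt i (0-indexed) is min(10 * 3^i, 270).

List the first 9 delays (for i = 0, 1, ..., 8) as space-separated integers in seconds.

Computing each delay:
  i=0: min(10*3^0, 270) = 10
  i=1: min(10*3^1, 270) = 30
  i=2: min(10*3^2, 270) = 90
  i=3: min(10*3^3, 270) = 270
  i=4: min(10*3^4, 270) = 270
  i=5: min(10*3^5, 270) = 270
  i=6: min(10*3^6, 270) = 270
  i=7: min(10*3^7, 270) = 270
  i=8: min(10*3^8, 270) = 270

Answer: 10 30 90 270 270 270 270 270 270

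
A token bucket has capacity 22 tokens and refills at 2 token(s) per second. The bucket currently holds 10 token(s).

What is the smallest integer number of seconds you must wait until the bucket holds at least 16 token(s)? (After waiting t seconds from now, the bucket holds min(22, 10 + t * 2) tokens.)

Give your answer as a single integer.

Answer: 3

Derivation:
Need 10 + t * 2 >= 16, so t >= 6/2.
Smallest integer t = ceil(6/2) = 3.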